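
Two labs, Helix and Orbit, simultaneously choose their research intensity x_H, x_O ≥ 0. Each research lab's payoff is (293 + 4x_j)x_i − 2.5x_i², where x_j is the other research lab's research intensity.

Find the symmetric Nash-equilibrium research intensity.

Helix's payoff is (293 + 4x_O)x_H − 2.5x_H².
∂π/∂x_H = 293 + 4x_O − 5x_H = 0, so x_H = 58.6 + 0.8x_O.
The game is symmetric, so in equilibrium x_O = x_H: the reaction function gives 0.2x_H = 58.6, hence x_H = 293.

293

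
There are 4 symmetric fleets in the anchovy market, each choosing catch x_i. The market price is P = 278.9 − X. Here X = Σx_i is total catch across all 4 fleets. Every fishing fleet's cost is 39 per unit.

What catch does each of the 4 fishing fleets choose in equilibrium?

A representative fishing fleet's profit is π_i = x_i(278.9 − X) − 39x_i, with X = x_i + Σ_{j≠i} x_j.
First-order condition: 239.9 − 2x_i − Σ_{j≠i} x_j = 0.
With identical fishing fleets, set every x_j = x: then 239.9 − 2x − 3x = 0, i.e. x = 239.9/5 = 47.98.

47.98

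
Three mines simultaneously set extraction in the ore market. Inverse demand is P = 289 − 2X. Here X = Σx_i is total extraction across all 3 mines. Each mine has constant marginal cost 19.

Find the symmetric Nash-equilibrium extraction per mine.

A representative mine's profit is π_i = x_i(289 − 2X) − 19x_i, with X = x_i + Σ_{j≠i} x_j.
First-order condition: 270 − 4x_i − 2Σ_{j≠i} x_j = 0.
In a symmetric equilibrium every mine chooses the same x, so Σ_{j≠i} x_j = 2x. The condition becomes 270 − 8x = 0, giving x = 270/8 = 33.75.

33.75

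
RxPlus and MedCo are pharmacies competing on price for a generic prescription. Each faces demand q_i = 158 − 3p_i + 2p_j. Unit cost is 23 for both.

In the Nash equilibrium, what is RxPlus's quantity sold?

101.25

RxPlus's profit: π = (p_{RxPlus} − 23)(158 − 3p_{RxPlus} + 2p_{MedCo}).
∂π/∂p_{RxPlus} = 227 − 6p_{RxPlus} + 2p_{MedCo} = 0 ⇒ p_{RxPlus} = 227/6 + (1/3)p_{MedCo}.
By symmetry p_{MedCo} = p_{RxPlus}; substituting into the reaction function, (2/3)p_{RxPlus} = 227/6 and p_{RxPlus} = 56.75.
q_{RxPlus} = 158 − 3·56.75 + 2·56.75 = 101.25.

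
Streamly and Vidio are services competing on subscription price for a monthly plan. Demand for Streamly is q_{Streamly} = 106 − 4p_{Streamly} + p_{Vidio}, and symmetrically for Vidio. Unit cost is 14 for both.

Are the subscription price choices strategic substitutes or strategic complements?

Streamly's profit: π = (p_{Streamly} − 14)(106 − 4p_{Streamly} + p_{Vidio}).
∂π/∂p_{Streamly} = 162 − 8p_{Streamly} + p_{Vidio} = 0 ⇒ p_{Streamly} = 20.25 + 0.125p_{Vidio}.
The best-response slope dp_{Streamly}/dp_{Vidio} = 0.125 > 0: the reaction function is upward-sloping, so the choices are strategic complements.

strategic complements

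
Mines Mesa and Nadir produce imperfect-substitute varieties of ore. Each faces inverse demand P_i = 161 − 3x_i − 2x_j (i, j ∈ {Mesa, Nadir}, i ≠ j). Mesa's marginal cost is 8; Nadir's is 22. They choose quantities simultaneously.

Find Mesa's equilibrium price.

68

Mine Mesa's profit: π = x_{Mesa}(161 − 3x_{Mesa} − 2x_{Nadir}) − 8x_{Mesa}.
∂π/∂x_{Mesa} = 153 − 6x_{Mesa} − 2x_{Nadir} = 0 ⇒ x_{Mesa} = 25.5 − (1/3)x_{Nadir}.
Similarly x_{Nadir} = 139/6 − (1/3)x_{Mesa}.
Plugging x_{Nadir} into Mesa's best response: x_{Mesa} = 25.5 − (1/3)(139/6 − (1/3)x_{Mesa}) ⇒ (8/9)x_{Mesa} = 160/9, so x_{Mesa} = 20.
Then x_{Nadir} = 139/6 − (1/3)·20 = 16.5.
P_{Mesa} = 161 − 3·20 − 2·16.5 = 68.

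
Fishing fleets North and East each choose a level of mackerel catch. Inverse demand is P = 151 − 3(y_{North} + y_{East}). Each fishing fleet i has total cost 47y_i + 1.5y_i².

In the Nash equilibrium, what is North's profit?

338

Fishing fleet North's profit: π = y_{North}(151 − 3(y_{North} + y_{East})) − 47y_{North} − 1.5y_{North}².
∂π/∂y_{North} = 104 − 9y_{North} − 3y_{East} = 0, so y_{North} = 104/9 − (1/3)y_{East}.
Setting y_{North} = y_{East} in the reaction function: y_{North} = 104/9 − (1/3)y_{North}, so y_{North} = (104/9) / (4/3) = 26/3.
Price P = 151 − 3·(52/3) = 99.
North's profit: (99 − 47)·(26/3) − 1.5(26/3)² = 338.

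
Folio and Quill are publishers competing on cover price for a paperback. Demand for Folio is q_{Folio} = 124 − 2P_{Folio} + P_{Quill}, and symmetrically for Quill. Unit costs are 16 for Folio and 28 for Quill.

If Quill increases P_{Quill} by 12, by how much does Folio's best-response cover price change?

Folio's profit: π = (P_{Folio} − 16)(124 − 2P_{Folio} + P_{Quill}).
∂π/∂P_{Folio} = 156 − 4P_{Folio} + P_{Quill} = 0 ⇒ P_{Folio} = 39 + 0.25P_{Quill}.
The reaction-function slope is 0.25, so a 12-unit rise in P_{Quill} moves P_{Folio} by 0.25 × 12 = 3. Folio's best response rises — the actions are strategic complements.

3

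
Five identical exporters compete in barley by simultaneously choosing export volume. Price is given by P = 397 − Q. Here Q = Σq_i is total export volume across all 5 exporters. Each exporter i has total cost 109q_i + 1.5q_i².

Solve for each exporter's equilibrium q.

A representative exporter's profit is π_i = q_i(397 − Q) − 109q_i − 1.5q_i², with Q = q_i + Σ_{j≠i} q_j.
First-order condition: 288 − 5q_i − Σ_{j≠i} q_j = 0.
With identical exporters, set every q_j = q: then 288 − 5q − 4q = 0, i.e. q = 288/9 = 32.

32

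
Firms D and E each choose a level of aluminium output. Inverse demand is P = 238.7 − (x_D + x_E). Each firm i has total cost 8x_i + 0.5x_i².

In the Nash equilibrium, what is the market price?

Firm D's profit: π = x_D(238.7 − (x_D + x_E)) − 8x_D − 0.5x_D².
∂π/∂x_D = 230.7 − 3x_D − x_E = 0, so x_D = 76.9 − (1/3)x_E.
Setting x_D = x_E in the reaction function: x_D = 76.9 − (1/3)x_D, so x_D = 76.9 / (4/3) = 57.675.
Equilibrium price: P = 238.7 − 115.35 = 123.35.

123.35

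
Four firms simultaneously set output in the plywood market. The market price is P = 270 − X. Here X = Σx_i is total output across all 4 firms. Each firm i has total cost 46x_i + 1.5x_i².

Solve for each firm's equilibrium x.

28

A representative firm's profit is π_i = x_i(270 − X) − 46x_i − 1.5x_i², with X = x_i + Σ_{j≠i} x_j.
First-order condition: 224 − 5x_i − Σ_{j≠i} x_j = 0.
With identical firms, set every x_j = x: then 224 − 5x − 3x = 0, i.e. x = 224/8 = 28.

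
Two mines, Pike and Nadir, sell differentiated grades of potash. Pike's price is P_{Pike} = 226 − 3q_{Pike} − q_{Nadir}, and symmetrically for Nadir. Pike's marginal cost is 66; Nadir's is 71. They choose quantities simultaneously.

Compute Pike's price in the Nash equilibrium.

135

Mine Pike's profit: π = q_{Pike}(226 − 3q_{Pike} − q_{Nadir}) − 66q_{Pike}.
∂π/∂q_{Pike} = 160 − 6q_{Pike} − q_{Nadir} = 0 ⇒ q_{Pike} = 80/3 − (1/6)q_{Nadir}.
Similarly q_{Nadir} = 155/6 − (1/6)q_{Pike}.
Plugging q_{Nadir} into Pike's best response: q_{Pike} = 80/3 − (1/6)(155/6 − (1/6)q_{Pike}) ⇒ (35/36)q_{Pike} = 805/36, so q_{Pike} = 23.
Then q_{Nadir} = 155/6 − (1/6)·23 = 22.
P_{Pike} = 226 − 3·23 − 22 = 135.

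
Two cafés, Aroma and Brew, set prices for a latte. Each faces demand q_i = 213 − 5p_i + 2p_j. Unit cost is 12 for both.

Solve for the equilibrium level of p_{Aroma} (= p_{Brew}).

34.125

Aroma's profit: π = (p_{Aroma} − 12)(213 − 5p_{Aroma} + 2p_{Brew}).
∂π/∂p_{Aroma} = 273 − 10p_{Aroma} + 2p_{Brew} = 0 ⇒ p_{Aroma} = 27.3 + 0.2p_{Brew}.
Setting p_{Aroma} = p_{Brew} in the reaction function: p_{Aroma} = 27.3 + 0.2p_{Aroma}, so p_{Aroma} = 27.3 / 0.8 = 34.125.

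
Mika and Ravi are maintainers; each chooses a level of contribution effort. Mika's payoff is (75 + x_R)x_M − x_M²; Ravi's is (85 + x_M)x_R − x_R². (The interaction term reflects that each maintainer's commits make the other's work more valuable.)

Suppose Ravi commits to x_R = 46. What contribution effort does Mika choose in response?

60.5

Expanding Mika's payoff: 75x_M + x_Rx_M − x_M².
∂π/∂x_M = 75 + x_R − 2x_M = 0, so x_M = 37.5 + 0.5x_R.
At x_R = 46: x_M = 37.5 + 0.5·46 = 60.5.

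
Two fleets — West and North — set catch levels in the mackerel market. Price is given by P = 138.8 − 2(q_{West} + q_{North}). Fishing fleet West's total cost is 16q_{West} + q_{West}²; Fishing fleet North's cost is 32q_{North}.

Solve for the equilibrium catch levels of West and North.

13.88, 19.76

Fishing fleet West's profit: π = q_{West}(138.8 − 2(q_{West} + q_{North})) − 16q_{West} − q_{West}².
∂π/∂q_{West} = 122.8 − 6q_{West} − 2q_{North} = 0, so q_{West} = 307/15 − (1/3)q_{North}.
For North: ∂π/∂q_{North} = 106.8 − 4q_{North} − 2q_{West} = 0 ⇒ q_{North} = 26.7 − 0.5q_{West}.
Substituting the second reaction function into the first: q_{West} = 307/15 − (1/3)(26.7 − 0.5q_{West}), which gives (5/6)q_{West} = 347/30 ⇒ q_{West} = 13.88.
Then q_{North} = 26.7 − 0.5·13.88 = 19.76.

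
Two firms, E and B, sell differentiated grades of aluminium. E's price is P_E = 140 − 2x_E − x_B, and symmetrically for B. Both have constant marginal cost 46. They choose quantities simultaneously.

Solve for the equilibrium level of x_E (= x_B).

Firm E's profit: π = x_E(140 − 2x_E − x_B) − 46x_E.
∂π/∂x_E = 94 − 4x_E − x_B = 0 ⇒ x_E = 23.5 − 0.25x_B.
The game is symmetric, so in equilibrium x_B = x_E: the reaction function gives 1.25x_E = 23.5, hence x_E = 18.8.

18.8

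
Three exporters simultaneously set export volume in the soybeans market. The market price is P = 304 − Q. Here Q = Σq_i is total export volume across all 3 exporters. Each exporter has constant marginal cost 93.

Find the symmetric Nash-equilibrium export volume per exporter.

52.75

A representative exporter's profit is π_i = q_i(304 − Q) − 93q_i, with Q = q_i + Σ_{j≠i} q_j.
First-order condition: 211 − 2q_i − Σ_{j≠i} q_j = 0.
With identical exporters, set every q_j = q: then 211 − 2q − 2q = 0, i.e. q = 211/4 = 52.75.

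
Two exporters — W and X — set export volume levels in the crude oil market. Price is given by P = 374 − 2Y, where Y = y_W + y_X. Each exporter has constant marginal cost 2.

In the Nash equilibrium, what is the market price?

126

Exporter W's profit: π = y_W(374 − 2(y_W + y_X)) − 2y_W.
∂π/∂y_W = 372 − 4y_W − 2y_X = 0, so y_W = 93 − 0.5y_X.
By symmetry y_X = y_W; substituting into the reaction function, 1.5y_W = 93 and y_W = 62.
Equilibrium price: P = 374 − 2·124 = 126.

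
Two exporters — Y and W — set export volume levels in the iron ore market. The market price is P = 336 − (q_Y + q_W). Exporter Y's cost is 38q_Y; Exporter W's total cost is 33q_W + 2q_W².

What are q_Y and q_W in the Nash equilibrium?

135, 28

Exporter Y's profit: π = q_Y(336 − (q_Y + q_W)) − 38q_Y.
∂π/∂q_Y = 298 − 2q_Y − q_W = 0, so q_Y = 149 − 0.5q_W.
For W: ∂π/∂q_W = 303 − 6q_W − q_Y = 0 ⇒ q_W = 50.5 − (1/6)q_Y.
Solving the two reaction functions simultaneously: (1 − (−0.5)(−1/6))q_Y = 149 − 0.5·50.5, so (11/12)q_Y = 123.75 and q_Y = 135.
Then q_W = 50.5 − (1/6)·135 = 28.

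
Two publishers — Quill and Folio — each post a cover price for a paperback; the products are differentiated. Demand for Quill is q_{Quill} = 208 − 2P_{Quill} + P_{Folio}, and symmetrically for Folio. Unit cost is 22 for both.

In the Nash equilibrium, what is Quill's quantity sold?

Quill's profit: π = (P_{Quill} − 22)(208 − 2P_{Quill} + P_{Folio}).
∂π/∂P_{Quill} = 252 − 4P_{Quill} + P_{Folio} = 0 ⇒ P_{Quill} = 63 + 0.25P_{Folio}.
Setting P_{Quill} = P_{Folio} in the reaction function: P_{Quill} = 63 + 0.25P_{Quill}, so P_{Quill} = 63 / 0.75 = 84.
q_{Quill} = 208 − 2·84 + 84 = 124.

124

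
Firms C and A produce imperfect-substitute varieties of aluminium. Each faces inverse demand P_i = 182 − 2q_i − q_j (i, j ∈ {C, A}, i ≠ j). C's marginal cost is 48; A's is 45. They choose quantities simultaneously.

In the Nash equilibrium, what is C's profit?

Firm C's profit: π = q_C(182 − 2q_C − q_A) − 48q_C.
∂π/∂q_C = 134 − 4q_C − q_A = 0 ⇒ q_C = 33.5 − 0.25q_A.
Similarly q_A = 34.25 − 0.25q_C.
Substituting the second reaction function into the first: q_C = 33.5 − 0.25(34.25 − 0.25q_C), which gives 0.9375q_C = 24.9375 ⇒ q_C = 26.6.
Then q_A = 34.25 − 0.25·26.6 = 27.6.
P_C = 182 − 2·26.6 − 27.6 = 101.2.
Profit = (101.2 − 48)·26.6 = 1415.12.

1415.12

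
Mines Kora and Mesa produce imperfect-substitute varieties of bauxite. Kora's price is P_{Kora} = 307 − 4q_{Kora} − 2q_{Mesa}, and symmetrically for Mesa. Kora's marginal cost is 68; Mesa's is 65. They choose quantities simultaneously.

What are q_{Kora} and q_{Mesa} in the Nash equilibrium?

23.8, 24.3

Mine Kora's profit: π = q_{Kora}(307 − 4q_{Kora} − 2q_{Mesa}) − 68q_{Kora}.
∂π/∂q_{Kora} = 239 − 8q_{Kora} − 2q_{Mesa} = 0 ⇒ q_{Kora} = 29.875 − 0.25q_{Mesa}.
Similarly q_{Mesa} = 30.25 − 0.25q_{Kora}.
Solving the two reaction functions simultaneously: (1 − (−0.25)(−0.25))q_{Kora} = 29.875 − 0.25·30.25, so 0.9375q_{Kora} = 22.3125 and q_{Kora} = 23.8.
Then q_{Mesa} = 30.25 − 0.25·23.8 = 24.3.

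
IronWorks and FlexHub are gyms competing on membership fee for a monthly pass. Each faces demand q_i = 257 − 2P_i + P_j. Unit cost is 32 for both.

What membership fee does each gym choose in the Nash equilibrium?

IronWorks's profit: π = (P_{IronWorks} − 32)(257 − 2P_{IronWorks} + P_{FlexHub}).
∂π/∂P_{IronWorks} = 321 − 4P_{IronWorks} + P_{FlexHub} = 0 ⇒ P_{IronWorks} = 80.25 + 0.25P_{FlexHub}.
The game is symmetric, so in equilibrium P_{FlexHub} = P_{IronWorks}: the reaction function gives 0.75P_{IronWorks} = 80.25, hence P_{IronWorks} = 107.

107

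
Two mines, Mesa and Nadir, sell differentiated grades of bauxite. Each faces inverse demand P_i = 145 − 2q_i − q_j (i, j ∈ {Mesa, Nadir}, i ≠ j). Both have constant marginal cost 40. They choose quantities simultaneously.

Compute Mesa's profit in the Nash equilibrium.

Mine Mesa's profit: π = q_{Mesa}(145 − 2q_{Mesa} − q_{Nadir}) − 40q_{Mesa}.
∂π/∂q_{Mesa} = 105 − 4q_{Mesa} − q_{Nadir} = 0 ⇒ q_{Mesa} = 26.25 − 0.25q_{Nadir}.
Setting q_{Mesa} = q_{Nadir} in the reaction function: q_{Mesa} = 26.25 − 0.25q_{Mesa}, so q_{Mesa} = 26.25 / 1.25 = 21.
P_{Mesa} = 145 − 2·21 − 21 = 82.
Profit = (82 − 40)·21 = 882.

882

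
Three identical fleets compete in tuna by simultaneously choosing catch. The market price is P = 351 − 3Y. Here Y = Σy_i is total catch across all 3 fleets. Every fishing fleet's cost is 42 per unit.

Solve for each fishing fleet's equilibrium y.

25.75

A representative fishing fleet's profit is π_i = y_i(351 − 3Y) − 42y_i, with Y = y_i + Σ_{j≠i} y_j.
First-order condition: 309 − 6y_i − 3Σ_{j≠i} y_j = 0.
In a symmetric equilibrium every fishing fleet chooses the same y, so Σ_{j≠i} y_j = 2y. The condition becomes 309 − 12y = 0, giving y = 309/12 = 25.75.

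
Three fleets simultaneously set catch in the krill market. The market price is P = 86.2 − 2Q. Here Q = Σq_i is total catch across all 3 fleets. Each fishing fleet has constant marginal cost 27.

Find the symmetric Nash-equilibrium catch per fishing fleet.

A representative fishing fleet's profit is π_i = q_i(86.2 − 2Q) − 27q_i, with Q = q_i + Σ_{j≠i} q_j.
First-order condition: 59.2 − 4q_i − 2Σ_{j≠i} q_j = 0.
Imposing symmetry (q_j = q for all j) turns Σ_{j≠i} q_j into 2q, so 59.2 = 8q and q = 7.4.

7.4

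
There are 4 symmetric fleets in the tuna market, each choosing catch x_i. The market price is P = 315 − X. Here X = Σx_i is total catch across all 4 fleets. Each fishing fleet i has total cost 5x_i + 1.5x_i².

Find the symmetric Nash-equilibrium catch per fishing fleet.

A representative fishing fleet's profit is π_i = x_i(315 − X) − 5x_i − 1.5x_i², with X = x_i + Σ_{j≠i} x_j.
First-order condition: 310 − 5x_i − Σ_{j≠i} x_j = 0.
In a symmetric equilibrium every fishing fleet chooses the same x, so Σ_{j≠i} x_j = 3x. The condition becomes 310 − 8x = 0, giving x = 310/8 = 38.75.

38.75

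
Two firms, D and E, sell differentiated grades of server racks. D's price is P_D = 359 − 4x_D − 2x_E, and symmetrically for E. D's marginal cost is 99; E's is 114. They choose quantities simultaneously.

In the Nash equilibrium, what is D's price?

Firm D's profit: π = x_D(359 − 4x_D − 2x_E) − 99x_D.
∂π/∂x_D = 260 − 8x_D − 2x_E = 0 ⇒ x_D = 32.5 − 0.25x_E.
Similarly x_E = 30.625 − 0.25x_D.
Solving the two reaction functions simultaneously: (1 − (−0.25)(−0.25))x_D = 32.5 − 0.25·30.625, so 0.9375x_D = 795/32 and x_D = 26.5.
Then x_E = 30.625 − 0.25·26.5 = 24.
P_D = 359 − 4·26.5 − 2·24 = 205.

205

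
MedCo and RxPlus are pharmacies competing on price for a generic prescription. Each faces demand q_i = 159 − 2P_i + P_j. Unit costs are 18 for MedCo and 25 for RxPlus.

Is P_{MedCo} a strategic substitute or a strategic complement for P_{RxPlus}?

strategic complements

MedCo's profit: π = (P_{MedCo} − 18)(159 − 2P_{MedCo} + P_{RxPlus}).
∂π/∂P_{MedCo} = 195 − 4P_{MedCo} + P_{RxPlus} = 0 ⇒ P_{MedCo} = 48.75 + 0.25P_{RxPlus}.
The best-response slope dP_{MedCo}/dP_{RxPlus} = 0.25 > 0: the reaction function is upward-sloping, so the choices are strategic complements.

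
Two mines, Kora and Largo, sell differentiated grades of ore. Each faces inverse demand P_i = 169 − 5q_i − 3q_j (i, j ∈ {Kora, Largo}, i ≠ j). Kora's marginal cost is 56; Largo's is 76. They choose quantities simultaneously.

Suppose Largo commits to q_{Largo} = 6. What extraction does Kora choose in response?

9.5

Mine Kora's profit: π = q_{Kora}(169 − 5q_{Kora} − 3q_{Largo}) − 56q_{Kora}.
∂π/∂q_{Kora} = 113 − 10q_{Kora} − 3q_{Largo} = 0 ⇒ q_{Kora} = 11.3 − 0.3q_{Largo}.
At q_{Largo} = 6: q_{Kora} = 11.3 − 0.3·6 = 9.5.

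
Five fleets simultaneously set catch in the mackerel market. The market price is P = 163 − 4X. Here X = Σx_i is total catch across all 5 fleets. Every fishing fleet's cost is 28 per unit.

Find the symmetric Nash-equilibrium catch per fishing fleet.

5.625

A representative fishing fleet's profit is π_i = x_i(163 − 4X) − 28x_i, with X = x_i + Σ_{j≠i} x_j.
First-order condition: 135 − 8x_i − 4Σ_{j≠i} x_j = 0.
Imposing symmetry (x_j = x for all j) turns Σ_{j≠i} x_j into 4x, so 135 = 24x and x = 5.625.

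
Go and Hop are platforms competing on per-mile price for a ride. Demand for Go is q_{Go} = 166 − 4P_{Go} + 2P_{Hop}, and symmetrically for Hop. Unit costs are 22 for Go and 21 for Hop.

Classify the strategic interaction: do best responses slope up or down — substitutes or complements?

Go's profit: π = (P_{Go} − 22)(166 − 4P_{Go} + 2P_{Hop}).
∂π/∂P_{Go} = 254 − 8P_{Go} + 2P_{Hop} = 0 ⇒ P_{Go} = 31.75 + 0.25P_{Hop}.
The best-response slope dP_{Go}/dP_{Hop} = 0.25 > 0: the reaction function is upward-sloping, so the choices are strategic complements.

strategic complements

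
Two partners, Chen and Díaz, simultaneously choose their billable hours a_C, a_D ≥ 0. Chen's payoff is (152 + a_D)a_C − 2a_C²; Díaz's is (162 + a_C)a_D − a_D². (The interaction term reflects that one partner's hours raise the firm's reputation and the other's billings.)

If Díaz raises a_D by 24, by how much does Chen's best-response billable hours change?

6

Expanding Chen's payoff: 152a_C + a_Da_C − 2a_C².
∂π/∂a_C = 152 + a_D − 4a_C = 0, so a_C = 38 + 0.25a_D.
The reaction-function slope is 0.25, so a 24-unit rise in a_D moves a_C by 0.25 × 24 = 6. Chen's best response rises — the actions are strategic complements.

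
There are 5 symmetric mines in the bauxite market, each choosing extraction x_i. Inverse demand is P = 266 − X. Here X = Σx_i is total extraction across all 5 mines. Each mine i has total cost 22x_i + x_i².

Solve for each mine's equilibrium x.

A representative mine's profit is π_i = x_i(266 − X) − 22x_i − x_i², with X = x_i + Σ_{j≠i} x_j.
First-order condition: 244 − 4x_i − Σ_{j≠i} x_j = 0.
In a symmetric equilibrium every mine chooses the same x, so Σ_{j≠i} x_j = 4x. The condition becomes 244 − 8x = 0, giving x = 244/8 = 30.5.

30.5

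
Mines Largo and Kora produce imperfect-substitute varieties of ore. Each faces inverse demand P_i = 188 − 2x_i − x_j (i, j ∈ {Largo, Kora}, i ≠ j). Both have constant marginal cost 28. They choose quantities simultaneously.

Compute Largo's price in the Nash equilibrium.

Mine Largo's profit: π = x_{Largo}(188 − 2x_{Largo} − x_{Kora}) − 28x_{Largo}.
∂π/∂x_{Largo} = 160 − 4x_{Largo} − x_{Kora} = 0 ⇒ x_{Largo} = 40 − 0.25x_{Kora}.
Setting x_{Largo} = x_{Kora} in the reaction function: x_{Largo} = 40 − 0.25x_{Largo}, so x_{Largo} = 40 / 1.25 = 32.
P_{Largo} = 188 − 2·32 − 32 = 92.

92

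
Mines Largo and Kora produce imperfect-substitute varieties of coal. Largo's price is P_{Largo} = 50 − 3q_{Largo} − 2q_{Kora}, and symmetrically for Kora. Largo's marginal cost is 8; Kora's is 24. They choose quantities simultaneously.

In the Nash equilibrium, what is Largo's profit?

117.1875

Mine Largo's profit: π = q_{Largo}(50 − 3q_{Largo} − 2q_{Kora}) − 8q_{Largo}.
∂π/∂q_{Largo} = 42 − 6q_{Largo} − 2q_{Kora} = 0 ⇒ q_{Largo} = 7 − (1/3)q_{Kora}.
Similarly q_{Kora} = 13/3 − (1/3)q_{Largo}.
Plugging q_{Kora} into Largo's best response: q_{Largo} = 7 − (1/3)(13/3 − (1/3)q_{Largo}) ⇒ (8/9)q_{Largo} = 50/9, so q_{Largo} = 6.25.
Then q_{Kora} = 13/3 − (1/3)·6.25 = 2.25.
P_{Largo} = 50 − 3·6.25 − 2·2.25 = 26.75.
Profit = (26.75 − 8)·6.25 = 117.1875.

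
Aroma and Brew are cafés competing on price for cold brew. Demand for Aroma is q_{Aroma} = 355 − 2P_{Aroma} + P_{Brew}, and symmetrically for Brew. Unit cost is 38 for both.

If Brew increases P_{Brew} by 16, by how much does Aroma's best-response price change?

4

Aroma's profit: π = (P_{Aroma} − 38)(355 − 2P_{Aroma} + P_{Brew}).
∂π/∂P_{Aroma} = 431 − 4P_{Aroma} + P_{Brew} = 0 ⇒ P_{Aroma} = 107.75 + 0.25P_{Brew}.
The reaction-function slope is 0.25, so a 16-unit rise in P_{Brew} moves P_{Aroma} by 0.25 × 16 = 4. Aroma's best response rises — the actions are strategic complements.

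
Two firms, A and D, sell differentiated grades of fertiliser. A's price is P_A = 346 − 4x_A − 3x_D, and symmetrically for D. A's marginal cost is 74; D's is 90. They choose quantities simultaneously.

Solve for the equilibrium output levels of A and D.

Firm A's profit: π = x_A(346 − 4x_A − 3x_D) − 74x_A.
∂π/∂x_A = 272 − 8x_A − 3x_D = 0 ⇒ x_A = 34 − 0.375x_D.
Similarly x_D = 32 − 0.375x_A.
Solving the two reaction functions simultaneously: (1 − (−0.375)(−0.375))x_A = 34 − 0.375·32, so (55/64)x_A = 22 and x_A = 25.6.
Then x_D = 32 − 0.375·25.6 = 22.4.

25.6, 22.4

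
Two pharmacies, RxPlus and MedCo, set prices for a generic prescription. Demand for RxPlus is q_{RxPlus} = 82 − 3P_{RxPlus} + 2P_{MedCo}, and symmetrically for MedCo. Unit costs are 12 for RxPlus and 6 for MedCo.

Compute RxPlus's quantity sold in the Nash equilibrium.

RxPlus's profit: π = (P_{RxPlus} − 12)(82 − 3P_{RxPlus} + 2P_{MedCo}).
∂π/∂P_{RxPlus} = 118 − 6P_{RxPlus} + 2P_{MedCo} = 0 ⇒ P_{RxPlus} = 59/3 + (1/3)P_{MedCo}.
Similarly P_{MedCo} = 50/3 + (1/3)P_{RxPlus}.
Substituting the second reaction function into the first: P_{RxPlus} = 59/3 + (1/3)(50/3 + (1/3)P_{RxPlus}), which gives (8/9)P_{RxPlus} = 227/9 ⇒ P_{RxPlus} = 28.375.
Then P_{MedCo} = 50/3 + (1/3)·28.375 = 26.125.
q_{RxPlus} = 82 − 3·28.375 + 2·26.125 = 49.125.

49.125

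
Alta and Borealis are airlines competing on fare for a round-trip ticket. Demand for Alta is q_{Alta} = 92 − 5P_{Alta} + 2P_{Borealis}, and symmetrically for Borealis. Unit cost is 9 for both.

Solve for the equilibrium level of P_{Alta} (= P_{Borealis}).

Alta's profit: π = (P_{Alta} − 9)(92 − 5P_{Alta} + 2P_{Borealis}).
∂π/∂P_{Alta} = 137 − 10P_{Alta} + 2P_{Borealis} = 0 ⇒ P_{Alta} = 13.7 + 0.2P_{Borealis}.
Setting P_{Alta} = P_{Borealis} in the reaction function: P_{Alta} = 13.7 + 0.2P_{Alta}, so P_{Alta} = 13.7 / 0.8 = 17.125.

17.125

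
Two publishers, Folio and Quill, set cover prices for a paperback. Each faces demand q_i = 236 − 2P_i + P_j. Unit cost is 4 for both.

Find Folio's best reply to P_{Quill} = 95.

Folio's profit: π = (P_{Folio} − 4)(236 − 2P_{Folio} + P_{Quill}).
∂π/∂P_{Folio} = 244 − 4P_{Folio} + P_{Quill} = 0 ⇒ P_{Folio} = 61 + 0.25P_{Quill}.
At P_{Quill} = 95: P_{Folio} = 61 + 0.25·95 = 84.75.

84.75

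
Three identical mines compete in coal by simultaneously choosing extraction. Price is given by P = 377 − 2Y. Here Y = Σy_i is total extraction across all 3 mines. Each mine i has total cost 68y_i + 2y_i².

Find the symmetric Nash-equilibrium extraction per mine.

25.75

A representative mine's profit is π_i = y_i(377 − 2Y) − 68y_i − 2y_i², with Y = y_i + Σ_{j≠i} y_j.
First-order condition: 309 − 8y_i − 2Σ_{j≠i} y_j = 0.
In a symmetric equilibrium every mine chooses the same y, so Σ_{j≠i} y_j = 2y. The condition becomes 309 − 12y = 0, giving y = 309/12 = 25.75.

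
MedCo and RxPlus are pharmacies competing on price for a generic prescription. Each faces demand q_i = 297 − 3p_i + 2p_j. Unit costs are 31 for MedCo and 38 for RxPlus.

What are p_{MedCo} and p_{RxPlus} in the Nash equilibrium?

98.8125, 101.4375

MedCo's profit: π = (p_{MedCo} − 31)(297 − 3p_{MedCo} + 2p_{RxPlus}).
∂π/∂p_{MedCo} = 390 − 6p_{MedCo} + 2p_{RxPlus} = 0 ⇒ p_{MedCo} = 65 + (1/3)p_{RxPlus}.
Similarly p_{RxPlus} = 68.5 + (1/3)p_{MedCo}.
Substituting the second reaction function into the first: p_{MedCo} = 65 + (1/3)(68.5 + (1/3)p_{MedCo}), which gives (8/9)p_{MedCo} = 527/6 ⇒ p_{MedCo} = 98.8125.
Then p_{RxPlus} = 68.5 + (1/3)·98.8125 = 101.4375.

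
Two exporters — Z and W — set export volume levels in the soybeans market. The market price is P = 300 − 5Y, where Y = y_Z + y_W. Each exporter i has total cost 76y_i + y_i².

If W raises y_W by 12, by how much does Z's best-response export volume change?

Exporter Z's profit: π = y_Z(300 − 5(y_Z + y_W)) − 76y_Z − y_Z².
∂π/∂y_Z = 224 − 12y_Z − 5y_W = 0, so y_Z = 56/3 − (5/12)y_W.
The reaction-function slope is −5/12, so a 12-unit rise in y_W moves y_Z by −5/12 × 12 = −5. Z's best response falls — the actions are strategic substitutes.

-5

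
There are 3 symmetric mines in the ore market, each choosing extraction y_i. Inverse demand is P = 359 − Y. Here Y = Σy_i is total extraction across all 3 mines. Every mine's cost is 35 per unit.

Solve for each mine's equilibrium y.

81

A representative mine's profit is π_i = y_i(359 − Y) − 35y_i, with Y = y_i + Σ_{j≠i} y_j.
First-order condition: 324 − 2y_i − Σ_{j≠i} y_j = 0.
With identical mines, set every y_j = y: then 324 − 2y − 2y = 0, i.e. y = 324/4 = 81.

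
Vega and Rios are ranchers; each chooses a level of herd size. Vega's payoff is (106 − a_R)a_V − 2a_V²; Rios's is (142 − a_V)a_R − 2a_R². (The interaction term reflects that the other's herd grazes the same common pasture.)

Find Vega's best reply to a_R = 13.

Expanding Vega's payoff: 106a_V − a_Ra_V − 2a_V².
∂π/∂a_V = 106 − a_R − 4a_V = 0, so a_V = 26.5 − 0.25a_R.
At a_R = 13: a_V = 26.5 − 0.25·13 = 23.25.

23.25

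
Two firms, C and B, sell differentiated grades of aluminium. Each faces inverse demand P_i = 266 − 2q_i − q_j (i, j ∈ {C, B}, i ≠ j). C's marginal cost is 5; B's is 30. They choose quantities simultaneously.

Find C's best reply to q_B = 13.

62

Firm C's profit: π = q_C(266 − 2q_C − q_B) − 5q_C.
∂π/∂q_C = 261 − 4q_C − q_B = 0 ⇒ q_C = 65.25 − 0.25q_B.
At q_B = 13: q_C = 65.25 − 0.25·13 = 62.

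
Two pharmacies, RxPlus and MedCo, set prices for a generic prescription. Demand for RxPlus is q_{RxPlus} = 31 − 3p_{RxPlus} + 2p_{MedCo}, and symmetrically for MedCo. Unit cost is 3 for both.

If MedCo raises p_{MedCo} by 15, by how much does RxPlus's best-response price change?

RxPlus's profit: π = (p_{RxPlus} − 3)(31 − 3p_{RxPlus} + 2p_{MedCo}).
∂π/∂p_{RxPlus} = 40 − 6p_{RxPlus} + 2p_{MedCo} = 0 ⇒ p_{RxPlus} = 20/3 + (1/3)p_{MedCo}.
The reaction-function slope is 1/3, so a 15-unit rise in p_{MedCo} moves p_{RxPlus} by 1/3 × 15 = 5. RxPlus's best response rises — the actions are strategic complements.

5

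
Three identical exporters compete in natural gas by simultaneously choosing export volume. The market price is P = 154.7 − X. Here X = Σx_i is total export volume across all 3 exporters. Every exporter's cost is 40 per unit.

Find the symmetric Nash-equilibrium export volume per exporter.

28.675

A representative exporter's profit is π_i = x_i(154.7 − X) − 40x_i, with X = x_i + Σ_{j≠i} x_j.
First-order condition: 114.7 − 2x_i − Σ_{j≠i} x_j = 0.
With identical exporters, set every x_j = x: then 114.7 − 2x − 2x = 0, i.e. x = 114.7/4 = 28.675.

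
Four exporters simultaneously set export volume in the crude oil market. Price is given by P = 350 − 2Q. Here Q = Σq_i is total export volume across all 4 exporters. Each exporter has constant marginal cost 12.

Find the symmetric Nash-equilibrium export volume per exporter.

A representative exporter's profit is π_i = q_i(350 − 2Q) − 12q_i, with Q = q_i + Σ_{j≠i} q_j.
First-order condition: 338 − 4q_i − 2Σ_{j≠i} q_j = 0.
Imposing symmetry (q_j = q for all j) turns Σ_{j≠i} q_j into 3q, so 338 = 10q and q = 33.8.

33.8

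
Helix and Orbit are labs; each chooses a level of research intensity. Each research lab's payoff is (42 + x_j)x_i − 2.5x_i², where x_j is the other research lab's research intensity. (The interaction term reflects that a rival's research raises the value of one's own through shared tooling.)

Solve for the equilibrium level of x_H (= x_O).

Helix's payoff is (42 + x_O)x_H − 2.5x_H².
∂π/∂x_H = 42 + x_O − 5x_H = 0, so x_H = 8.4 + 0.2x_O.
The game is symmetric, so in equilibrium x_O = x_H: the reaction function gives 0.8x_H = 8.4, hence x_H = 10.5.

10.5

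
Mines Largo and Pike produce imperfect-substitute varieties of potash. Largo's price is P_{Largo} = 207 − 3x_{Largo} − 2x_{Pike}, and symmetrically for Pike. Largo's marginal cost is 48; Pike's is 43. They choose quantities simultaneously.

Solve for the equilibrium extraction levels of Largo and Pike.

19.5625, 20.8125

Mine Largo's profit: π = x_{Largo}(207 − 3x_{Largo} − 2x_{Pike}) − 48x_{Largo}.
∂π/∂x_{Largo} = 159 − 6x_{Largo} − 2x_{Pike} = 0 ⇒ x_{Largo} = 26.5 − (1/3)x_{Pike}.
Similarly x_{Pike} = 82/3 − (1/3)x_{Largo}.
Plugging x_{Pike} into Largo's best response: x_{Largo} = 26.5 − (1/3)(82/3 − (1/3)x_{Largo}) ⇒ (8/9)x_{Largo} = 313/18, so x_{Largo} = 19.5625.
Then x_{Pike} = 82/3 − (1/3)·19.5625 = 20.8125.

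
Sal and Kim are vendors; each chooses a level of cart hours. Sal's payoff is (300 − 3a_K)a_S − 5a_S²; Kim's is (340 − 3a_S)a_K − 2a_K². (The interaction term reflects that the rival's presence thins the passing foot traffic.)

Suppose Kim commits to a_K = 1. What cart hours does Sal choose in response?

Expanding Sal's payoff: 300a_S − 3a_Ka_S − 5a_S².
∂π/∂a_S = 300 − 3a_K − 10a_S = 0, so a_S = 30 − 0.3a_K.
At a_K = 1: a_S = 30 − 0.3·1 = 29.7.

29.7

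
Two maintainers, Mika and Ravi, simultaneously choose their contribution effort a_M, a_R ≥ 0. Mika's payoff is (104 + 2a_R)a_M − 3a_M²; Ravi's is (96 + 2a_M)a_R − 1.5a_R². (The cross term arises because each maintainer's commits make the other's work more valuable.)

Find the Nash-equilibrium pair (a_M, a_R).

36, 56

Expanding Mika's payoff: 104a_M + 2a_Ra_M − 3a_M².
∂π/∂a_M = 104 + 2a_R − 6a_M = 0, so a_M = 52/3 + (1/3)a_R.
Likewise for Ravi: a_R = 32 + (2/3)a_M.
Substituting the second reaction function into the first: a_M = 52/3 + (1/3)(32 + (2/3)a_M), which gives (7/9)a_M = 28 ⇒ a_M = 36.
Then a_R = 32 + (2/3)·36 = 56.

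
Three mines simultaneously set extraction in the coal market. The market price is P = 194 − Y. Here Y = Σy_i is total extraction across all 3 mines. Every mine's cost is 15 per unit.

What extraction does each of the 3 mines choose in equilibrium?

A representative mine's profit is π_i = y_i(194 − Y) − 15y_i, with Y = y_i + Σ_{j≠i} y_j.
First-order condition: 179 − 2y_i − Σ_{j≠i} y_j = 0.
In a symmetric equilibrium every mine chooses the same y, so Σ_{j≠i} y_j = 2y. The condition becomes 179 − 4y = 0, giving y = 179/4 = 44.75.

44.75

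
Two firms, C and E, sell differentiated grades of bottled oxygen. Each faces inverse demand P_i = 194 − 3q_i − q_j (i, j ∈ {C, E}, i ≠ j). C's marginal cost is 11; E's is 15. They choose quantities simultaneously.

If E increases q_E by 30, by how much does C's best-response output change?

-5

Firm C's profit: π = q_C(194 − 3q_C − q_E) − 11q_C.
∂π/∂q_C = 183 − 6q_C − q_E = 0 ⇒ q_C = 30.5 − (1/6)q_E.
The reaction-function slope is −1/6, so a 30-unit rise in q_E moves q_C by −1/6 × 30 = −5. C's best response falls — the actions are strategic substitutes.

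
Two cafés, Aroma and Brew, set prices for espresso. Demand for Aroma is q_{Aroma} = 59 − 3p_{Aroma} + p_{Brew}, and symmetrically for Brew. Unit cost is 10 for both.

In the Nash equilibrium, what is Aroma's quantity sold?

Aroma's profit: π = (p_{Aroma} − 10)(59 − 3p_{Aroma} + p_{Brew}).
∂π/∂p_{Aroma} = 89 − 6p_{Aroma} + p_{Brew} = 0 ⇒ p_{Aroma} = 89/6 + (1/6)p_{Brew}.
The game is symmetric, so in equilibrium p_{Brew} = p_{Aroma}: the reaction function gives (5/6)p_{Aroma} = 89/6, hence p_{Aroma} = 17.8.
q_{Aroma} = 59 − 3·17.8 + 17.8 = 23.4.

23.4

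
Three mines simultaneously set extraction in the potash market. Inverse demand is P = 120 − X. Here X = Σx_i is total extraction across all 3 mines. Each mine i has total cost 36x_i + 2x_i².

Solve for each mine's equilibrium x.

A representative mine's profit is π_i = x_i(120 − X) − 36x_i − 2x_i², with X = x_i + Σ_{j≠i} x_j.
First-order condition: 84 − 6x_i − Σ_{j≠i} x_j = 0.
With identical mines, set every x_j = x: then 84 − 6x − 2x = 0, i.e. x = 84/8 = 10.5.

10.5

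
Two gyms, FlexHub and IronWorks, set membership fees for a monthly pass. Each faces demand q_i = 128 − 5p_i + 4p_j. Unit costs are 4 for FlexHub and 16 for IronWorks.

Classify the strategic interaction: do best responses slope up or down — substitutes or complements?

FlexHub's profit: π = (p_{FlexHub} − 4)(128 − 5p_{FlexHub} + 4p_{IronWorks}).
∂π/∂p_{FlexHub} = 148 − 10p_{FlexHub} + 4p_{IronWorks} = 0 ⇒ p_{FlexHub} = 14.8 + 0.4p_{IronWorks}.
The best-response slope dp_{FlexHub}/dp_{IronWorks} = 0.4 > 0: the reaction function is upward-sloping, so the choices are strategic complements.

strategic complements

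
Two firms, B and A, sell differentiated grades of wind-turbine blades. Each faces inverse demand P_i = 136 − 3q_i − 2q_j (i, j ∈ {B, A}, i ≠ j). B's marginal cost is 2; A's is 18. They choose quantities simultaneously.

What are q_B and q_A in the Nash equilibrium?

Firm B's profit: π = q_B(136 − 3q_B − 2q_A) − 2q_B.
∂π/∂q_B = 134 − 6q_B − 2q_A = 0 ⇒ q_B = 67/3 − (1/3)q_A.
Similarly q_A = 59/3 − (1/3)q_B.
Plugging q_A into B's best response: q_B = 67/3 − (1/3)(59/3 − (1/3)q_B) ⇒ (8/9)q_B = 142/9, so q_B = 17.75.
Then q_A = 59/3 − (1/3)·17.75 = 13.75.

17.75, 13.75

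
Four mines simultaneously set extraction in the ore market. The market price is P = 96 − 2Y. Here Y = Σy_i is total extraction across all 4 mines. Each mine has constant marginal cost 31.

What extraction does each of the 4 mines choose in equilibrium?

A representative mine's profit is π_i = y_i(96 − 2Y) − 31y_i, with Y = y_i + Σ_{j≠i} y_j.
First-order condition: 65 − 4y_i − 2Σ_{j≠i} y_j = 0.
Imposing symmetry (y_j = y for all j) turns Σ_{j≠i} y_j into 3y, so 65 = 10y and y = 6.5.

6.5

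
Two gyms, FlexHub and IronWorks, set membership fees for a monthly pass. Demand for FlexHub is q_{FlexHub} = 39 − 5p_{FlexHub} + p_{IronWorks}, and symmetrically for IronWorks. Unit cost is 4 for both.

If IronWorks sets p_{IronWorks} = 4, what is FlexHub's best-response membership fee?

6.3

FlexHub's profit: π = (p_{FlexHub} − 4)(39 − 5p_{FlexHub} + p_{IronWorks}).
∂π/∂p_{FlexHub} = 59 − 10p_{FlexHub} + p_{IronWorks} = 0 ⇒ p_{FlexHub} = 5.9 + 0.1p_{IronWorks}.
At p_{IronWorks} = 4: p_{FlexHub} = 5.9 + 0.1·4 = 6.3.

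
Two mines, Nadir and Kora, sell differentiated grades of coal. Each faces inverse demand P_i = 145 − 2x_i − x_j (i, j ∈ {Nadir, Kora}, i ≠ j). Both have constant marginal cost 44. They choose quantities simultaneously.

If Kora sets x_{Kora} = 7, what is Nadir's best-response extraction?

Mine Nadir's profit: π = x_{Nadir}(145 − 2x_{Nadir} − x_{Kora}) − 44x_{Nadir}.
∂π/∂x_{Nadir} = 101 − 4x_{Nadir} − x_{Kora} = 0 ⇒ x_{Nadir} = 25.25 − 0.25x_{Kora}.
At x_{Kora} = 7: x_{Nadir} = 25.25 − 0.25·7 = 23.5.

23.5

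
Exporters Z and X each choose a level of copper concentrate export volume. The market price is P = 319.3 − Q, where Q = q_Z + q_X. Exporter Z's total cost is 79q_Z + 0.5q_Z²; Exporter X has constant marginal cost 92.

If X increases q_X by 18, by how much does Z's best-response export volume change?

Exporter Z's profit: π = q_Z(319.3 − (q_Z + q_X)) − 79q_Z − 0.5q_Z².
∂π/∂q_Z = 240.3 − 3q_Z − q_X = 0, so q_Z = 80.1 − (1/3)q_X.
The reaction-function slope is −1/3, so an 18-unit rise in q_X moves q_Z by −1/3 × 18 = −6. Z's best response falls — the actions are strategic substitutes.

-6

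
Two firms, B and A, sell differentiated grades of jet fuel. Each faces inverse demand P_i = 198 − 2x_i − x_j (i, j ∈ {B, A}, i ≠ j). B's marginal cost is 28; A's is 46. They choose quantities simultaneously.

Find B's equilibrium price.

Firm B's profit: π = x_B(198 − 2x_B − x_A) − 28x_B.
∂π/∂x_B = 170 − 4x_B − x_A = 0 ⇒ x_B = 42.5 − 0.25x_A.
Similarly x_A = 38 − 0.25x_B.
Solving the two reaction functions simultaneously: (1 − (−0.25)(−0.25))x_B = 42.5 − 0.25·38, so 0.9375x_B = 33 and x_B = 35.2.
Then x_A = 38 − 0.25·35.2 = 29.2.
P_B = 198 − 2·35.2 − 29.2 = 98.4.

98.4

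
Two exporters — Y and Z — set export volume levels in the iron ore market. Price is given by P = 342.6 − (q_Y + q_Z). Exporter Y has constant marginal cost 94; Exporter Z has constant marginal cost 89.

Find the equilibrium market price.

Exporter Y's profit: π = q_Y(342.6 − (q_Y + q_Z)) − 94q_Y.
∂π/∂q_Y = 248.6 − 2q_Y − q_Z = 0, so q_Y = 124.3 − 0.5q_Z.
By the same steps for Z: q_Z = 126.8 − 0.5q_Y.
Substituting the second reaction function into the first: q_Y = 124.3 − 0.5(126.8 − 0.5q_Y), which gives 0.75q_Y = 60.9 ⇒ q_Y = 81.2.
Then q_Z = 126.8 − 0.5·81.2 = 86.2.
Equilibrium price: P = 342.6 − 167.4 = 175.2.

175.2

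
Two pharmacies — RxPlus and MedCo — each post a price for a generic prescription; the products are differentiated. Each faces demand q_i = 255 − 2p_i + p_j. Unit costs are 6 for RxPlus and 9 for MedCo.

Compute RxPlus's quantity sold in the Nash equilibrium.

RxPlus's profit: π = (p_{RxPlus} − 6)(255 − 2p_{RxPlus} + p_{MedCo}).
∂π/∂p_{RxPlus} = 267 − 4p_{RxPlus} + p_{MedCo} = 0 ⇒ p_{RxPlus} = 66.75 + 0.25p_{MedCo}.
Similarly p_{MedCo} = 68.25 + 0.25p_{RxPlus}.
Substituting the second reaction function into the first: p_{RxPlus} = 66.75 + 0.25(68.25 + 0.25p_{RxPlus}), which gives 0.9375p_{RxPlus} = 83.8125 ⇒ p_{RxPlus} = 89.4.
Then p_{MedCo} = 68.25 + 0.25·89.4 = 90.6.
q_{RxPlus} = 255 − 2·89.4 + 90.6 = 166.8.

166.8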